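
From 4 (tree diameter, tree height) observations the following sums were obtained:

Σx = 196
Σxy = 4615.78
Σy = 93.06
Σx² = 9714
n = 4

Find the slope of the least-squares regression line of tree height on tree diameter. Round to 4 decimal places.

0.5076

Sxx = Σx² − (Σx)²/n = 9714 − 9604 = 110
Sxy = Σxy − (Σx)(Σy)/n = 4615.78 − 4559.94 = 55.84
b = Sxy/Sxx = 55.84/110 = 0.507636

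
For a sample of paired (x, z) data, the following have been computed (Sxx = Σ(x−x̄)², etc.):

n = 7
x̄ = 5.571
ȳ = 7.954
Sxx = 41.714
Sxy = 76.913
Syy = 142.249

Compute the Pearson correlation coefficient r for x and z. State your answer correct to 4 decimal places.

r = Sxy/√(Sxx·Syy) = 76.913/√(5933.774786) = 76.913/77.030999 = 0.998468

0.9985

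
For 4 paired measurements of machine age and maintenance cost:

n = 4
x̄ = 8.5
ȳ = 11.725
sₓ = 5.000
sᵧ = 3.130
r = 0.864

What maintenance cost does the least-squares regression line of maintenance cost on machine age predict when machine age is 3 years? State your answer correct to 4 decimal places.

b = r · sᵧ/sₓ = 0.864 · 3.13/5 = 0.540864
a = ȳ − b·x̄ = 11.725 − 0.540864·8.5 = 7.127656
ŷ(3) = a + b·3 = 7.127656 + 0.540864·3 = 8.750248

8.7502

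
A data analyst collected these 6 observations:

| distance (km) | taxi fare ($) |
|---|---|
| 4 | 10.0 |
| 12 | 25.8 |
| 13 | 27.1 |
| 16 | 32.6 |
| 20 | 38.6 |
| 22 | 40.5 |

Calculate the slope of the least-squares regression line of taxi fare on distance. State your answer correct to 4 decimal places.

1.7099

n = 6, Σx = 87, Σy = 174.6, Σxy = 2886.5, Σx² = 1469
Sxx = Σx² − (Σx)²/n = 1469 − 1261.5 = 207.5
Sxy = Σxy − (Σx)(Σy)/n = 2886.5 − 2531.7 = 354.8
b = Sxy/Sxx = 354.8/207.5 = 1.709880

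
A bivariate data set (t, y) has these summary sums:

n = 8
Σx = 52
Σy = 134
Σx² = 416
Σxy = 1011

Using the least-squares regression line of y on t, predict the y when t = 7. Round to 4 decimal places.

17.6474

Sxx = Σx² − (Σx)²/n = 416 − 338 = 78
Sxy = Σxy − (Σx)(Σy)/n = 1011 − 871 = 140
b = Sxy/Sxx = 140/78 = 1.794872
a = ȳ − b·x̄ = 16.75 − 1.794872·6.5 = 5.083333
ŷ(7) = a + b·7 = 5.083333 + 1.794872·7 = 17.647436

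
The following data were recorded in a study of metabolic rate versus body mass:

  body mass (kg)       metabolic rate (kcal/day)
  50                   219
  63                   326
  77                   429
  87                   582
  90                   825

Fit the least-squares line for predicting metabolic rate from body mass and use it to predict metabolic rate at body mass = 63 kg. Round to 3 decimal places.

n = 5, Σx = 367, Σy = 2381, Σxy = 189405, Σx² = 28067
Sxx = Σx² − (Σx)²/n = 28067 − 26937.8 = 1129.2
Sxy = Σxy − (Σx)(Σy)/n = 189405 − 174765.4 = 14639.6
b = Sxy/Sxx = 14639.6/1129.2 = 12.964577
a = ȳ − b·x̄ = 476.2 − 12.964577·73.4 = -475.399929
ŷ(63) = a + b·63 = -475.399929 + 12.964577·63 = 341.368402

341.368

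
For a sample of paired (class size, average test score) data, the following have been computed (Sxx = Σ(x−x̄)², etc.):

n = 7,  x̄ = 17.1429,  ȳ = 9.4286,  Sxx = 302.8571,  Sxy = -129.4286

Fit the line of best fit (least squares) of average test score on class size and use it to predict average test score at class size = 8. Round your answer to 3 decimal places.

b = Sxy/Sxx = -129.4286/302.8571 = -0.427359
a = ȳ − b·x̄ = 9.4286 − (-0.427359)·17.1429 = 16.754767
ŷ(8) = a + b·8 = 16.754767 + (-0.427359)·8 = 13.335897

13.336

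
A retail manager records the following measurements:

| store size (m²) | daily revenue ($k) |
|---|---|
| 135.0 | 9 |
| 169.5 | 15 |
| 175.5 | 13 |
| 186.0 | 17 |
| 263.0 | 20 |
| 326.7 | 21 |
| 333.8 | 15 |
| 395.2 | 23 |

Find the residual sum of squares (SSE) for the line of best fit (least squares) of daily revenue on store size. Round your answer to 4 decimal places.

n = 8, Σx = 1984.7, Σy = 133, Σxy = 35418.3, Σx² = 555858.87, Σy² = 2359
Sxx = Σx² − (Σx)²/n = 555858.87 − 492379.26125 = 63479.60875
Sxy = Σxy − (Σx)(Σy)/n = 35418.3 − 32995.6375 = 2422.6625
Syy = Σy² − (Σy)²/n = 2359 − 2211.125 = 147.875
b = Sxy/Sxx = 2422.6625/63479.60875 = 0.038164
SSE = Syy − b·Sxy = 147.875 − 0.038164·2422.6625 = 55.415489

55.4155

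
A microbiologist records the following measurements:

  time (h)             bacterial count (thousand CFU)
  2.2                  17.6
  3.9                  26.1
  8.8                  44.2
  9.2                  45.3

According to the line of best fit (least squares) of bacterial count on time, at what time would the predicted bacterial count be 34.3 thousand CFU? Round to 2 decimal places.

6.28

n = 4, Σx = 24.1, Σy = 133.2, Σxy = 946.23, Σx² = 182.13
Sxx = Σx² − (Σx)²/n = 182.13 − 145.2025 = 36.9275
Sxy = Σxy − (Σx)(Σy)/n = 946.23 − 802.53 = 143.7
b = Sxy/Sxx = 143.7/36.9275 = 3.891409
a = ȳ − b·x̄ = 33.3 − 3.891409·6.025 = 9.854262
Set a + b·x = 34.3: x = (34.3 − 9.854262) / 3.891409 = 6.281976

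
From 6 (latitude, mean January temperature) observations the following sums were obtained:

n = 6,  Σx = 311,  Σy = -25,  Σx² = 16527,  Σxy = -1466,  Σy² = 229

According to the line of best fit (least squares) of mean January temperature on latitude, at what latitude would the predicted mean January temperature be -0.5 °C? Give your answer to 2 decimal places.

Sxx = Σx² − (Σx)²/n = 16527 − 16120.166667 = 406.833333
Sxy = Σxy − (Σx)(Σy)/n = -1466 − (-1295.833333) = -170.166667
b = Sxy/Sxx = -170.166667/406.833333 = -0.418271
a = ȳ − b·x̄ = -4.166667 − (-0.418271)·51.833333 = 17.513724
Set a + b·x = -0.5: x = (-0.5 − 17.513724) / (-0.418271) = 43.067091

43.07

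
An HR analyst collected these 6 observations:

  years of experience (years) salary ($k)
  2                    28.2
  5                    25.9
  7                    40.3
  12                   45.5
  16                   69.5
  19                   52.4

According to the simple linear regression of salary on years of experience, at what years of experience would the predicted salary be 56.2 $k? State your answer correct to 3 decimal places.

n = 6, Σx = 61, Σy = 261.8, Σxy = 3121.6, Σx² = 839
Sxx = Σx² − (Σx)²/n = 839 − 620.166667 = 218.833333
Sxy = Σxy − (Σx)(Σy)/n = 3121.6 − 2661.633333 = 459.966667
b = Sxy/Sxx = 459.966667/218.833333 = 2.101904
a = ȳ − b·x̄ = 43.633333 − 2.101904·10.166667 = 22.263976
Set a + b·x = 56.2: x = (56.2 − 22.263976) / 2.101904 = 16.145373

16.145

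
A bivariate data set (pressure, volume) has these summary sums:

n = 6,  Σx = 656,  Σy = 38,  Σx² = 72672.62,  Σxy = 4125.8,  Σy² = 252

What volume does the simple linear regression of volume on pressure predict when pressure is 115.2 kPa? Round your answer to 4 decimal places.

Sxx = Σx² − (Σx)²/n = 72672.62 − 71722.666667 = 949.953333
Sxy = Σxy − (Σx)(Σy)/n = 4125.8 − 4154.666667 = -28.866667
b = Sxy/Sxx = -28.866667/949.953333 = -0.030387
a = ȳ − b·x̄ = 6.333333 − (-0.030387)·109.333333 = 9.655695
ŷ(115.2) = a + b·115.2 = 9.655695 + (-0.030387)·115.2 = 6.155060

6.1551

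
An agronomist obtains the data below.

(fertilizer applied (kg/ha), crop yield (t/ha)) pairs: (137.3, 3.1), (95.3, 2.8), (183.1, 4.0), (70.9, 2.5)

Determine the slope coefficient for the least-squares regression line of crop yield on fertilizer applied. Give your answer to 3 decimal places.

0.013

n = 4, Σx = 486.6, Σy = 12.4, Σxy = 1602.12, Σx² = 66485.8
Sxx = Σx² − (Σx)²/n = 66485.8 − 59194.89 = 7290.91
Sxy = Σxy − (Σx)(Σy)/n = 1602.12 − 1508.46 = 93.66
b = Sxy/Sxx = 93.66/7290.91 = 0.012846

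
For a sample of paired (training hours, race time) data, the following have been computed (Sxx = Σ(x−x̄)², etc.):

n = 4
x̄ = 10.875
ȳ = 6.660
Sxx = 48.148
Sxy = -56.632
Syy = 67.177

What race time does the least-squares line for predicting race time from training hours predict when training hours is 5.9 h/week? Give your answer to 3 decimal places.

b = Sxy/Sxx = -56.632/48.148 = -1.176207
a = ȳ − b·x̄ = 6.66 − (-1.176207)·10.875 = 19.451248
ŷ(5.9) = a + b·5.9 = 19.451248 + (-1.176207)·5.9 = 12.511628

12.512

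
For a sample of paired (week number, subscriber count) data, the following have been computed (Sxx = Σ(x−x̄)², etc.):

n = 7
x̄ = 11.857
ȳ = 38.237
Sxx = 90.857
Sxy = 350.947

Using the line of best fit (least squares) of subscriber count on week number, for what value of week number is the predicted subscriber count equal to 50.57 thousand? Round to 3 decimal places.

15.050

b = Sxy/Sxx = 350.947/90.857 = 3.862630
a = ȳ − b·x̄ = 38.237 − 3.862630·11.857 = -7.562207
Set a + b·x = 50.57: x = (50.57 − (-7.562207)) / 3.862630 = 15.049902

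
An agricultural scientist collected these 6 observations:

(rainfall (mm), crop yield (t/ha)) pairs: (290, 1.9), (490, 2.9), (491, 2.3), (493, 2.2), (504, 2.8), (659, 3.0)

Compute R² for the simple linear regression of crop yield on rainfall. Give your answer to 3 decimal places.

n = 6, Σx = 2927, Σy = 15.1, Σxy = 7574.1, Σx² = 1496627, Σy² = 38.99
Sxx = Σx² − (Σx)²/n = 1496627 − 1427888.166667 = 68738.833333
Sxy = Σxy − (Σx)(Σy)/n = 7574.1 − 7366.283333 = 207.816667
Syy = Σy² − (Σy)²/n = 38.99 − 38.001667 = 0.988333
R² = Sxy²/(Sxx·Syy) = (207.816667)²/(68738.833333·0.988333) = 0.635704

0.636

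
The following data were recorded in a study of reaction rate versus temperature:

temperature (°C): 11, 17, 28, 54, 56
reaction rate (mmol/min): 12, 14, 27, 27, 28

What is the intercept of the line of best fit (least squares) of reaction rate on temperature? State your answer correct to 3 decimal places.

10.760

n = 5, Σx = 166, Σy = 108, Σxy = 4152, Σx² = 7246
Sxx = Σx² − (Σx)²/n = 7246 − 5511.2 = 1734.8
Sxy = Σxy − (Σx)(Σy)/n = 4152 − 3585.6 = 566.4
b = Sxy/Sxx = 566.4/1734.8 = 0.326493
a = ȳ − b·x̄ = 21.6 − 0.326493·33.2 = 10.760433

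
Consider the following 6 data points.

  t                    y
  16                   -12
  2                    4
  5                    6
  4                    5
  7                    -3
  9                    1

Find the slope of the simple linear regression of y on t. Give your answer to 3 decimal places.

-1.247

n = 6, Σx = 43, Σy = 1, Σxy = -146, Σx² = 431
Sxx = Σx² − (Σx)²/n = 431 − 308.166667 = 122.833333
Sxy = Σxy − (Σx)(Σy)/n = -146 − 7.166667 = -153.166667
b = Sxy/Sxx = -153.166667/122.833333 = -1.246947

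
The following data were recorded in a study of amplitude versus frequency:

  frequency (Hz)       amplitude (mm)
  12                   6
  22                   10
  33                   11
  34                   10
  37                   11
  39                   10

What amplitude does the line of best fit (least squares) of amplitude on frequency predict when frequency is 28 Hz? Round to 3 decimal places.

n = 6, Σx = 177, Σy = 58, Σxy = 1792, Σx² = 5763
Sxx = Σx² − (Σx)²/n = 5763 − 5221.5 = 541.5
Sxy = Σxy − (Σx)(Σy)/n = 1792 − 1711 = 81
b = Sxy/Sxx = 81/541.5 = 0.149584
a = ȳ − b·x̄ = 9.666667 − 0.149584·29.5 = 5.253924
ŷ(28) = a + b·28 = 5.253924 + 0.149584·28 = 9.442290

9.442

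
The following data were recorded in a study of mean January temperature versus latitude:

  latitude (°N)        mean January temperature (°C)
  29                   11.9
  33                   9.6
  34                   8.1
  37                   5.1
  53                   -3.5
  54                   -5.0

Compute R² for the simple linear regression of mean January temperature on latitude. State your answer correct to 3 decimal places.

0.990

n = 6, Σx = 240, Σy = 26.2, Σxy = 670.5, Σx² = 10180, Σy² = 362.64
Sxx = Σx² − (Σx)²/n = 10180 − 9600 = 580
Sxy = Σxy − (Σx)(Σy)/n = 670.5 − 1048 = -377.5
Syy = Σy² − (Σy)²/n = 362.64 − 114.406667 = 248.233333
R² = Sxy²/(Sxx·Syy) = (-377.5)²/(580·248.233333) = 0.989796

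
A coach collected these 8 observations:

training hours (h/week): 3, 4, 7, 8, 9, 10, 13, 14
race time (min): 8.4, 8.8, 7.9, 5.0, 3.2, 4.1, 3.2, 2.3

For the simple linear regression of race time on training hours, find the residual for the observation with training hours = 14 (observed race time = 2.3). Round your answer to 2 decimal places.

n = 8, Σx = 68, Σy = 42.9, Σxy = 299.3, Σx² = 684
Sxx = Σx² − (Σx)²/n = 684 − 578 = 106
Sxy = Σxy − (Σx)(Σy)/n = 299.3 − 364.65 = -65.35
b = Sxy/Sxx = -65.35/106 = -0.616509
a = ȳ − b·x̄ = 5.3625 − (-0.616509)·8.5 = 10.602830
ŷ(14) = 10.602830 + (-0.616509)·14 = 1.971698
residual = y − ŷ = 2.3 − 1.971698 = 0.328302

0.33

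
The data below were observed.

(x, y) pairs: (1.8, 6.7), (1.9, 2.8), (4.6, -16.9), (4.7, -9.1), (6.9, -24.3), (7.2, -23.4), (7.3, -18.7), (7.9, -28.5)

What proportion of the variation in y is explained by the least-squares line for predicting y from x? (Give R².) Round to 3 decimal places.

n = 8, Σx = 42.3, Σy = -111.4, Σxy = -800.94, Σx² = 265.25, Σy² = 2721.14
Sxx = Σx² − (Σx)²/n = 265.25 − 223.66125 = 41.58875
Sxy = Σxy − (Σx)(Σy)/n = -800.94 − (-589.0275) = -211.9125
Syy = Σy² − (Σy)²/n = 2721.14 − 1551.245 = 1169.895
R² = Sxy²/(Sxx·Syy) = (-211.9125)²/(41.58875·1169.895) = 0.922976

0.923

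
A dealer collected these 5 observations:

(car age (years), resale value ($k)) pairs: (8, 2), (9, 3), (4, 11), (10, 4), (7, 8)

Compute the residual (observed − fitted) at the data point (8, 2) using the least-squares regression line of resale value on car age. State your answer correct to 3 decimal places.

n = 5, Σx = 38, Σy = 28, Σxy = 183, Σx² = 310
Sxx = Σx² − (Σx)²/n = 310 − 288.8 = 21.2
Sxy = Σxy − (Σx)(Σy)/n = 183 − 212.8 = -29.8
b = Sxy/Sxx = -29.8/21.2 = -1.405660
a = ȳ − b·x̄ = 5.6 − (-1.405660)·7.6 = 16.283019
ŷ(8) = 16.283019 + (-1.405660)·8 = 5.037736
residual = y − ŷ = 2 − 5.037736 = -3.037736

-3.038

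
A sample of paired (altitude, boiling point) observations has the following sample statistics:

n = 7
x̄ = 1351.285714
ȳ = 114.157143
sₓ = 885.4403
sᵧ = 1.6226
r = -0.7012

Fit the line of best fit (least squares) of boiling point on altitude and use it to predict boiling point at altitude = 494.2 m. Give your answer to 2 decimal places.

b = r · sᵧ/sₓ = -0.7012 · 1.6226/885.4403 = -0.001285
a = ȳ − b·x̄ = 114.157143 − (-0.001285)·1351.285714 = 115.893509
ŷ(494.2) = a + b·494.2 = 115.893509 + (-0.001285)·494.2 = 115.258475

115.26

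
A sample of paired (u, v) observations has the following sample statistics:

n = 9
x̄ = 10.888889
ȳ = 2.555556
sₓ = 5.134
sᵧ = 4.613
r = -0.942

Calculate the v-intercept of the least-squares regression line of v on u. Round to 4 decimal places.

b = r · sᵧ/sₓ = -0.942 · 4.613/5.134 = -0.846406
a = ȳ − b·x̄ = 2.555556 − (-0.846406)·10.888889 = 11.771972

11.7720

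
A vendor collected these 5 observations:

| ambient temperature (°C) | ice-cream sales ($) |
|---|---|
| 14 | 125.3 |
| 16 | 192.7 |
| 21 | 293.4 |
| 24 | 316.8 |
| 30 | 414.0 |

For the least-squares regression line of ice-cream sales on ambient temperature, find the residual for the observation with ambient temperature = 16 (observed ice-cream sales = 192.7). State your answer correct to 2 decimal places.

n = 5, Σx = 105, Σy = 1342.2, Σxy = 31022, Σx² = 2369
Sxx = Σx² − (Σx)²/n = 2369 − 2205 = 164
Sxy = Σxy − (Σx)(Σy)/n = 31022 − 28186.2 = 2835.8
b = Sxy/Sxx = 2835.8/164 = 17.291463
a = ȳ − b·x̄ = 268.44 − 17.291463·21 = -94.680732
ŷ(16) = -94.680732 + 17.291463·16 = 181.982683
residual = y − ŷ = 192.7 − 181.982683 = 10.717317

10.72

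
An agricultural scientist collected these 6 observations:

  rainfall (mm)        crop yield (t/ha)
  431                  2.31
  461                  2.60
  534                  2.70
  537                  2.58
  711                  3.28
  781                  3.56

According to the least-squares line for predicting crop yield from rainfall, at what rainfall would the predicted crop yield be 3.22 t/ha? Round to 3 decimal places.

n = 6, Σx = 3455, Σy = 17.03, Σxy = 10133.91, Σx² = 2087289
Sxx = Σx² − (Σx)²/n = 2087289 − 1989504.166667 = 97784.833333
Sxy = Σxy − (Σx)(Σy)/n = 10133.91 − 9806.441667 = 327.468333
b = Sxy/Sxx = 327.468333/97784.833333 = 0.003349
a = ȳ − b·x̄ = 2.838333 − 0.003349·575.833333 = 0.909944
Set a + b·x = 3.22: x = (3.22 − 0.909944) / 0.003349 = 689.802251

689.802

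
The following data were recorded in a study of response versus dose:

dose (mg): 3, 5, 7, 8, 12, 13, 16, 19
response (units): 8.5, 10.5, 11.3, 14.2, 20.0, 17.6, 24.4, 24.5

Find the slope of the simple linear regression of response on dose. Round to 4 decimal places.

n = 8, Σx = 83, Σy = 131, Σxy = 1595.4, Σx² = 1077
Sxx = Σx² − (Σx)²/n = 1077 − 861.125 = 215.875
Sxy = Σxy − (Σx)(Σy)/n = 1595.4 − 1359.125 = 236.275
b = Sxy/Sxx = 236.275/215.875 = 1.094499

1.0945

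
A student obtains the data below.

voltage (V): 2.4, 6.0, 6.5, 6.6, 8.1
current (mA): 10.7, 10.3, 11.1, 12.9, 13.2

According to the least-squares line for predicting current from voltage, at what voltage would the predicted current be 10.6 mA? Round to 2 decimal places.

n = 5, Σx = 29.6, Σy = 58.2, Σxy = 351.69, Σx² = 193.18
Sxx = Σx² − (Σx)²/n = 193.18 − 175.232 = 17.948
Sxy = Σxy − (Σx)(Σy)/n = 351.69 − 344.544 = 7.146
b = Sxy/Sxx = 7.146/17.948 = 0.398150
a = ȳ − b·x̄ = 11.64 − 0.398150·5.92 = 9.282951
Set a + b·x = 10.6: x = (10.6 − 9.282951) / 0.398150 = 3.307921

3.31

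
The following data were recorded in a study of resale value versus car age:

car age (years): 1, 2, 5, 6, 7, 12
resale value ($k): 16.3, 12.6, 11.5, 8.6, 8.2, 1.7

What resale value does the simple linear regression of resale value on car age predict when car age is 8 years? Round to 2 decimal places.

n = 6, Σx = 33, Σy = 58.9, Σxy = 228.4, Σx² = 259
Sxx = Σx² − (Σx)²/n = 259 − 181.5 = 77.5
Sxy = Σxy − (Σx)(Σy)/n = 228.4 − 323.95 = -95.55
b = Sxy/Sxx = -95.55/77.5 = -1.232903
a = ȳ − b·x̄ = 9.816667 − (-1.232903)·5.5 = 16.597634
ŷ(8) = a + b·8 = 16.597634 + (-1.232903)·8 = 6.734409

6.73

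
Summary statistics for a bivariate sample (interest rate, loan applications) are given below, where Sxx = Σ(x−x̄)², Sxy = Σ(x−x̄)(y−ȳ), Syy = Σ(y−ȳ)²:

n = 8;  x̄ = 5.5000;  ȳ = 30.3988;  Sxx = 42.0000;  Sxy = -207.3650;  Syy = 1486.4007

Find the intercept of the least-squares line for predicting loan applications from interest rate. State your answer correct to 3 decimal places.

57.554

b = Sxy/Sxx = -207.365/42 = -4.937262
a = ȳ − b·x̄ = 30.3988 − (-4.937262)·5.5 = 57.553740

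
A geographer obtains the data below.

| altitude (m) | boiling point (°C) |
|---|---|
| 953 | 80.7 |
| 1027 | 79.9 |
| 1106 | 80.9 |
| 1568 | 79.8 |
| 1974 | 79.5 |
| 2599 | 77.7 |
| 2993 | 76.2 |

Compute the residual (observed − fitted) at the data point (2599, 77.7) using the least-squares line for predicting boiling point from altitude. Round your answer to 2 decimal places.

n = 7, Σx = 12220, Σy = 554.7, Σxy = 960508.1, Σx² = 25254324
Sxx = Σx² − (Σx)²/n = 25254324 − 21332628.571429 = 3921695.428571
Sxy = Σxy − (Σx)(Σy)/n = 960508.1 − 968347.714286 = -7839.614286
b = Sxy/Sxx = -7839.614286/3921695.428571 = -0.001999
a = ȳ − b·x̄ = 79.242857 − (-0.001999)·1745.714286 = 82.732605
ŷ(2599) = 82.732605 + (-0.001999)·2599 = 77.537107
residual = y − ŷ = 77.7 − 77.537107 = 0.162893

0.16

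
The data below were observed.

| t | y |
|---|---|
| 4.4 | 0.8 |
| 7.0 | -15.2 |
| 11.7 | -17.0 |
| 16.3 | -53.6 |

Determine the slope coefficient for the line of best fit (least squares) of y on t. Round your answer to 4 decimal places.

-4.0822

n = 4, Σx = 39.4, Σy = -85, Σxy = -1175.46, Σx² = 470.94
Sxx = Σx² − (Σx)²/n = 470.94 − 388.09 = 82.85
Sxy = Σxy − (Σx)(Σy)/n = -1175.46 − (-837.25) = -338.21
b = Sxy/Sxx = -338.21/82.85 = -4.082197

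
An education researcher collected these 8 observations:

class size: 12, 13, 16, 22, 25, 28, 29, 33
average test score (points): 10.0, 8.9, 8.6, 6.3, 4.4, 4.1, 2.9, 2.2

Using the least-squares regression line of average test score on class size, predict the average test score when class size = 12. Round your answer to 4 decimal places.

9.7554

n = 8, Σx = 178, Σy = 47.4, Σxy = 893.4, Σx² = 4392
Sxx = Σx² − (Σx)²/n = 4392 − 3960.5 = 431.5
Sxy = Σxy − (Σx)(Σy)/n = 893.4 − 1054.65 = -161.25
b = Sxy/Sxx = -161.25/431.5 = -0.373696
a = ȳ − b·x̄ = 5.925 − (-0.373696)·22.25 = 14.239745
ŷ(12) = a + b·12 = 14.239745 + (-0.373696)·12 = 9.755388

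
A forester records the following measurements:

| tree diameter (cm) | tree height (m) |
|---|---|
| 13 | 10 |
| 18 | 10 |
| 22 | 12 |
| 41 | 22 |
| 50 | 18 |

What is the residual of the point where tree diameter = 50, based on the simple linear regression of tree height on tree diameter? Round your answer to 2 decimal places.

-2.74

n = 5, Σx = 144, Σy = 72, Σxy = 2376, Σx² = 5158
Sxx = Σx² − (Σx)²/n = 5158 − 4147.2 = 1010.8
Sxy = Σxy − (Σx)(Σy)/n = 2376 − 2073.6 = 302.4
b = Sxy/Sxx = 302.4/1010.8 = 0.299169
a = ȳ − b·x̄ = 14.4 − 0.299169·28.8 = 5.783934
ŷ(50) = 5.783934 + 0.299169·50 = 20.742382
residual = y − ŷ = 18 − 20.742382 = -2.742382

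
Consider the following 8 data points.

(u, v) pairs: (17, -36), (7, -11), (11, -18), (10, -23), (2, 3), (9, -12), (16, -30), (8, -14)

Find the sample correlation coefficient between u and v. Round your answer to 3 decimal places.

-0.974

n = 8, Σx = 80, Σy = -141, Σxy = -1811, Σx² = 964, Σy² = 3519
Sxx = Σx² − (Σx)²/n = 964 − 800 = 164
Sxy = Σxy − (Σx)(Σy)/n = -1811 − (-1410) = -401
Syy = Σy² − (Σy)²/n = 3519 − 2485.125 = 1033.875
r = Sxy/√(Sxx·Syy) = -401/√(169555.5) = -401/411.771174 = -0.973842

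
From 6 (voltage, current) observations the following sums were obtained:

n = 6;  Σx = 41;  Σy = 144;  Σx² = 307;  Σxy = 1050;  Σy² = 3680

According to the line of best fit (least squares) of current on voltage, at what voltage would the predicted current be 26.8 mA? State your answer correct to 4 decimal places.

Sxx = Σx² − (Σx)²/n = 307 − 280.166667 = 26.833333
Sxy = Σxy − (Σx)(Σy)/n = 1050 − 984 = 66
b = Sxy/Sxx = 66/26.833333 = 2.459627
a = ȳ − b·x̄ = 24 − 2.459627·6.833333 = 7.192547
Set a + b·x = 26.8: x = (26.8 − 7.192547) / 2.459627 = 7.971717

7.9717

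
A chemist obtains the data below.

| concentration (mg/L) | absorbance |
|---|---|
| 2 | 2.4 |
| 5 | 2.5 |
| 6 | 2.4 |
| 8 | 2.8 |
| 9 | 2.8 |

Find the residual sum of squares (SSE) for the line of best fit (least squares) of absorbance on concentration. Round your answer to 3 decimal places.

n = 5, Σx = 30, Σy = 12.9, Σxy = 79.3, Σx² = 210, Σy² = 33.45
Sxx = Σx² − (Σx)²/n = 210 − 180 = 30
Sxy = Σxy − (Σx)(Σy)/n = 79.3 − 77.4 = 1.9
Syy = Σy² − (Σy)²/n = 33.45 − 33.282 = 0.168
b = Sxy/Sxx = 1.9/30 = 0.063333
SSE = Syy − b·Sxy = 0.168 − 0.063333·1.9 = 0.047667

0.048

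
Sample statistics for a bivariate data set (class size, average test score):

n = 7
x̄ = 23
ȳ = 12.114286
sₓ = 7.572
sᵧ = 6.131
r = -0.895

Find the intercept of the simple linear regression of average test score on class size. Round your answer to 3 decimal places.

b = r · sᵧ/sₓ = -0.895 · 6.131/7.572 = -0.724676
a = ȳ − b·x̄ = 12.114286 − (-0.724676)·23 = 28.781829

28.782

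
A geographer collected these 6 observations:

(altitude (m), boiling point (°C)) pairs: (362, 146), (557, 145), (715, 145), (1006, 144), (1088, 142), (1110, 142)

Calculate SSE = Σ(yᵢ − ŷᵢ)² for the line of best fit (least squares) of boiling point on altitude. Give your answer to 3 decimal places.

n = 6, Σx = 4838, Σy = 864, Σxy = 694272, Σx² = 4380398, Σy² = 124430
Sxx = Σx² − (Σx)²/n = 4380398 − 3901040.666667 = 479357.333333
Sxy = Σxy − (Σx)(Σy)/n = 694272 − 696672 = -2400
Syy = Σy² − (Σy)²/n = 124430 − 124416 = 14
b = Sxy/Sxx = -2400/479357.333333 = -0.005007
SSE = Syy − b·Sxy = 14 − (-0.005007)·(-2400) = 1.983912

1.984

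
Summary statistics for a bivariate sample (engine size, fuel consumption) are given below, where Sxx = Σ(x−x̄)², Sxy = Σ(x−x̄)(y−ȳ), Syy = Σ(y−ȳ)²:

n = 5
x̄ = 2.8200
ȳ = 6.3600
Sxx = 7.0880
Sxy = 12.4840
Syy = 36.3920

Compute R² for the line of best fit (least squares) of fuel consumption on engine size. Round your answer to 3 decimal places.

0.604

R² = Sxy²/(Sxx·Syy) = (12.484)²/(7.088·36.392) = 0.604196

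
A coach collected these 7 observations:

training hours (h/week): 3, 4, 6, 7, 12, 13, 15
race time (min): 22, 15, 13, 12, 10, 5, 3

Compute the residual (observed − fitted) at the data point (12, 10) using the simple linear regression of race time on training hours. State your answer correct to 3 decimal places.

2.872

n = 7, Σx = 60, Σy = 80, Σxy = 518, Σx² = 648
Sxx = Σx² − (Σx)²/n = 648 − 514.285714 = 133.714286
Sxy = Σxy − (Σx)(Σy)/n = 518 − 685.714286 = -167.714286
b = Sxy/Sxx = -167.714286/133.714286 = -1.254274
a = ȳ − b·x̄ = 11.428571 − (-1.254274)·8.571429 = 22.179487
ŷ(12) = 22.179487 + (-1.254274)·12 = 7.128205
residual = y − ŷ = 10 − 7.128205 = 2.871795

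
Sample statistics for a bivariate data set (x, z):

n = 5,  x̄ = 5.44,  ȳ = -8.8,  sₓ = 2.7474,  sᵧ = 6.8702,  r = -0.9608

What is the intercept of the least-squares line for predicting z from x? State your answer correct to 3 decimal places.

b = r · sᵧ/sₓ = -0.9608 · 6.8702/2.7474 = -2.402595
a = ȳ − b·x̄ = -8.8 − (-2.402595)·5.44 = 4.270114

4.270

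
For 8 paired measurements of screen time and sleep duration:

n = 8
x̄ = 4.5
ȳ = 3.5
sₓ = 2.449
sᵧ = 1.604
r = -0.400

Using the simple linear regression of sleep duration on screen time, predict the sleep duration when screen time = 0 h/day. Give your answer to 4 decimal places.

4.6789

b = r · sᵧ/sₓ = -0.4 · 1.604/2.449 = -0.261984
a = ȳ − b·x̄ = 3.5 − (-0.261984)·4.5 = 4.678930
ŷ(0) = a + b·0 = 4.678930 + (-0.261984)·0 = 4.678930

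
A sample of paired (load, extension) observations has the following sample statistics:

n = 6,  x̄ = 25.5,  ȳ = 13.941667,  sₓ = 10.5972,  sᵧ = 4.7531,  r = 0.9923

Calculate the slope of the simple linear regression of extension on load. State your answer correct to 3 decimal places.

b = r · sᵧ/sₓ = 0.9923 · 4.7531/10.5972 = 0.445071

0.445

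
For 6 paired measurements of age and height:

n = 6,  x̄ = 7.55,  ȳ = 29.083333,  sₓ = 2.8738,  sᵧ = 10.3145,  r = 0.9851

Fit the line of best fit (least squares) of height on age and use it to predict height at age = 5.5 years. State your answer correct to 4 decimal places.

b = r · sᵧ/sₓ = 0.9851 · 10.3145/2.8738 = 3.535672
a = ȳ − b·x̄ = 29.083333 − 3.535672·7.55 = 2.389010
ŷ(5.5) = a + b·5.5 = 2.389010 + 3.535672·5.5 = 21.835206

21.8352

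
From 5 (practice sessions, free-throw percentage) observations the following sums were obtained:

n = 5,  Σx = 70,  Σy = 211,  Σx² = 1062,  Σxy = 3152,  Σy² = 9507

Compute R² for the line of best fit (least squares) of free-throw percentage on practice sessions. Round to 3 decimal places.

Sxx = Σx² − (Σx)²/n = 1062 − 980 = 82
Sxy = Σxy − (Σx)(Σy)/n = 3152 − 2954 = 198
Syy = Σy² − (Σy)²/n = 9507 − 8904.2 = 602.8
R² = Sxy²/(Sxx·Syy) = (198)²/(82·602.8) = 0.793128

0.793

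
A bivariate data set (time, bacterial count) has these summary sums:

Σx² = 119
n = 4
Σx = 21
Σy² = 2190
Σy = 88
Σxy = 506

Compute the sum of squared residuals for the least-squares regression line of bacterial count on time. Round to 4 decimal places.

32.7429

Sxx = Σx² − (Σx)²/n = 119 − 110.25 = 8.75
Sxy = Σxy − (Σx)(Σy)/n = 506 − 462 = 44
Syy = Σy² − (Σy)²/n = 2190 − 1936 = 254
b = Sxy/Sxx = 44/8.75 = 5.028571
SSE = Syy − b·Sxy = 254 − 5.028571·44 = 32.742857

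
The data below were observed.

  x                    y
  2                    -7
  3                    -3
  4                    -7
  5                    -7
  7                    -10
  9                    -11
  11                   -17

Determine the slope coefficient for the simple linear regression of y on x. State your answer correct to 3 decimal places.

n = 7, Σx = 41, Σy = -62, Σxy = -442, Σx² = 305
Sxx = Σx² − (Σx)²/n = 305 − 240.142857 = 64.857143
Sxy = Σxy − (Σx)(Σy)/n = -442 − (-363.142857) = -78.857143
b = Sxy/Sxx = -78.857143/64.857143 = -1.215859

-1.216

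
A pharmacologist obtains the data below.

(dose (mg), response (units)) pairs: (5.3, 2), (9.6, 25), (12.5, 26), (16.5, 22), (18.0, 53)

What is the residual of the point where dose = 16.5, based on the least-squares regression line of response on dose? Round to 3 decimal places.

-15.522

n = 5, Σx = 61.9, Σy = 128, Σxy = 1892.6, Σx² = 872.75
Sxx = Σx² − (Σx)²/n = 872.75 − 766.322 = 106.428
Sxy = Σxy − (Σx)(Σy)/n = 1892.6 − 1584.64 = 307.96
b = Sxy/Sxx = 307.96/106.428 = 2.893599
a = ȳ − b·x̄ = 25.6 − 2.893599·12.38 = -10.222761
ŷ(16.5) = -10.222761 + 2.893599·16.5 = 37.521630
residual = y − ŷ = 22 − 37.521630 = -15.521630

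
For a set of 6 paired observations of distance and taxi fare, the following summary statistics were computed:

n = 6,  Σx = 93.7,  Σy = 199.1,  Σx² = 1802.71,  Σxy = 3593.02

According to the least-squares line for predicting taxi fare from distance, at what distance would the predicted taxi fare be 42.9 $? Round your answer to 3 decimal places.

Sxx = Σx² − (Σx)²/n = 1802.71 − 1463.281667 = 339.428333
Sxy = Σxy − (Σx)(Σy)/n = 3593.02 − 3109.278333 = 483.741667
b = Sxy/Sxx = 483.741667/339.428333 = 1.425166
a = ȳ − b·x̄ = 33.183333 − 1.425166·15.616667 = 10.926993
Set a + b·x = 42.9: x = (42.9 − 10.926993) / 1.425166 = 22.434587

22.435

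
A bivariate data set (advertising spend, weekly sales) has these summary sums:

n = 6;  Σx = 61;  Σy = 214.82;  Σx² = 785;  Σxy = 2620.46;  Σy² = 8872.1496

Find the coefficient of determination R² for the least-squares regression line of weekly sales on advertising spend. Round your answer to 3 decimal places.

Sxx = Σx² − (Σx)²/n = 785 − 620.166667 = 164.833333
Sxy = Σxy − (Σx)(Σy)/n = 2620.46 − 2184.003333 = 436.456667
Syy = Σy² − (Σy)²/n = 8872.1496 − 7691.272067 = 1180.877533
R² = Sxy²/(Sxx·Syy) = (436.456667)²/(164.833333·1180.877533) = 0.978661

0.979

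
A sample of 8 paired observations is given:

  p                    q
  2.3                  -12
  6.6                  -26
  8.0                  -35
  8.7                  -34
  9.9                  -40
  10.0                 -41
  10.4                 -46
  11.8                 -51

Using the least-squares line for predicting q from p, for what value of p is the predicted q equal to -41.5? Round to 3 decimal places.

n = 8, Σx = 67.7, Σy = -285, Σxy = -2661.2, Σx² = 633.95
Sxx = Σx² − (Σx)²/n = 633.95 − 572.91125 = 61.03875
Sxy = Σxy − (Σx)(Σy)/n = -2661.2 − (-2411.8125) = -249.3875
b = Sxy/Sxx = -249.3875/61.03875 = -4.085724
a = ȳ − b·x̄ = -35.625 − (-4.085724)·8.4625 = -1.049559
Set a + b·x = -41.5: x = (-41.5 − (-1.049559)) / (-4.085724) = 9.900434

9.900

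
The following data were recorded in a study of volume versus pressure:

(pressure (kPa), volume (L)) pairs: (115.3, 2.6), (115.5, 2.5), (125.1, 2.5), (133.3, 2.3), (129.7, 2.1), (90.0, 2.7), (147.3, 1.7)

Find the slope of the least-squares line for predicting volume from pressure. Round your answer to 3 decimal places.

n = 7, Σx = 856.2, Σy = 16.4, Σxy = 1973.65, Σx² = 106672.62
Sxx = Σx² − (Σx)²/n = 106672.62 − 104725.491429 = 1947.128571
Sxy = Σxy − (Σx)(Σy)/n = 1973.65 − 2005.954286 = -32.304286
b = Sxy/Sxx = -32.304286/1947.128571 = -0.016591

-0.017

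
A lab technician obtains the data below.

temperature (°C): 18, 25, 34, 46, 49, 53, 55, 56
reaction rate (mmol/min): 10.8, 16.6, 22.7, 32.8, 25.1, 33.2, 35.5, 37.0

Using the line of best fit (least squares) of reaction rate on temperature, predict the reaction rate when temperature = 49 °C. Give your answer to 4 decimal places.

n = 8, Σx = 336, Σy = 213.7, Σxy = 9904, Σx² = 15592
Sxx = Σx² − (Σx)²/n = 15592 − 14112 = 1480
Sxy = Σxy − (Σx)(Σy)/n = 9904 − 8975.4 = 928.6
b = Sxy/Sxx = 928.6/1480 = 0.627432
a = ȳ − b·x̄ = 26.7125 − 0.627432·42 = 0.360338
ŷ(49) = a + b·49 = 0.360338 + 0.627432·49 = 31.104527

31.1045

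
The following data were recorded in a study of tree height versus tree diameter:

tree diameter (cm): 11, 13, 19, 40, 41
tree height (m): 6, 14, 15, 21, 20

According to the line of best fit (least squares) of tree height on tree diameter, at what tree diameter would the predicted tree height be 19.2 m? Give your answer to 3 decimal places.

35.920

n = 5, Σx = 124, Σy = 76, Σxy = 2193, Σx² = 3932
Sxx = Σx² − (Σx)²/n = 3932 − 3075.2 = 856.8
Sxy = Σxy − (Σx)(Σy)/n = 2193 − 1884.8 = 308.2
b = Sxy/Sxx = 308.2/856.8 = 0.359711
a = ȳ − b·x̄ = 15.2 − 0.359711·24.8 = 6.279178
Set a + b·x = 19.2: x = (19.2 − 6.279178) / 0.359711 = 35.920052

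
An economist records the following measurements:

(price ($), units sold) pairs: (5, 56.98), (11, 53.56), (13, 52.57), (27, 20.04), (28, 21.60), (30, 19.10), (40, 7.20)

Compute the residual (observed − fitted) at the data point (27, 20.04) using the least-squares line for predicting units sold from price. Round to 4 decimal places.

n = 7, Σx = 154, Σy = 231.05, Σxy = 3564.35, Σx² = 4328
Sxx = Σx² − (Σx)²/n = 4328 − 3388 = 940
Sxy = Σxy − (Σx)(Σy)/n = 3564.35 − 5083.1 = -1518.75
b = Sxy/Sxx = -1518.75/940 = -1.615691
a = ȳ − b·x̄ = 33.007143 − (-1.615691)·22 = 68.552356
ŷ(27) = 68.552356 + (-1.615691)·27 = 24.928685
residual = y − ŷ = 20.04 − 24.928685 = -4.888685

-4.8887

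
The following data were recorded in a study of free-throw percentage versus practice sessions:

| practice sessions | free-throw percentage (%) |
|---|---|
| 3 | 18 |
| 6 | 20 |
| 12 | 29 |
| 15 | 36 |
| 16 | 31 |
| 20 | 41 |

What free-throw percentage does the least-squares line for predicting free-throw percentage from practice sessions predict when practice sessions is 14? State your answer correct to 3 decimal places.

31.866

n = 6, Σx = 72, Σy = 175, Σxy = 2378, Σx² = 1070
Sxx = Σx² − (Σx)²/n = 1070 − 864 = 206
Sxy = Σxy − (Σx)(Σy)/n = 2378 − 2100 = 278
b = Sxy/Sxx = 278/206 = 1.349515
a = ȳ − b·x̄ = 29.166667 − 1.349515·12 = 12.972492
ŷ(14) = a + b·14 = 12.972492 + 1.349515·14 = 31.865696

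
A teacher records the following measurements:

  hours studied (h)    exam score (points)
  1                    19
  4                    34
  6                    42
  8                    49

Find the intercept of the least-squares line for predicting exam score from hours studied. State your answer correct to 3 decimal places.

15.579

n = 4, Σx = 19, Σy = 144, Σxy = 799, Σx² = 117
Sxx = Σx² − (Σx)²/n = 117 − 90.25 = 26.75
Sxy = Σxy − (Σx)(Σy)/n = 799 − 684 = 115
b = Sxy/Sxx = 115/26.75 = 4.299065
a = ȳ − b·x̄ = 36 − 4.299065·4.75 = 15.579439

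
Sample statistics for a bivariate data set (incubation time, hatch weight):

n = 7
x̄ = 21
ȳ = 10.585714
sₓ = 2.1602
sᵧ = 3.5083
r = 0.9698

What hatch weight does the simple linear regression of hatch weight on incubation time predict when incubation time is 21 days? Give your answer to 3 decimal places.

10.586

b = r · sᵧ/sₓ = 0.9698 · 3.5083/2.1602 = 1.575016
a = ȳ − b·x̄ = 10.585714 − 1.575016·21 = -22.489620
ŷ(21) = a + b·21 = -22.489620 + 1.575016·21 = 10.585714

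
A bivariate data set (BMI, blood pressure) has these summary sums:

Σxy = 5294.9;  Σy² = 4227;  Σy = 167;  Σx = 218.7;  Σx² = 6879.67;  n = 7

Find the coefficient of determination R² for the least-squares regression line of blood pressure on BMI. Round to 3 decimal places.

Sxx = Σx² − (Σx)²/n = 6879.67 − 6832.812857 = 46.857143
Sxy = Σxy − (Σx)(Σy)/n = 5294.9 − 5217.557143 = 77.342857
Syy = Σy² − (Σy)²/n = 4227 − 3984.142857 = 242.857143
R² = Sxy²/(Sxx·Syy) = (77.342857)²/(46.857143·242.857143) = 0.525671

0.526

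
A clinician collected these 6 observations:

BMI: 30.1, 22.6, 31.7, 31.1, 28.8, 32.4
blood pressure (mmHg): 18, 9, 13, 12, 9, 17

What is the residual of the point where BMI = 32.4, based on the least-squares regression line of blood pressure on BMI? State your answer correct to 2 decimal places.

2.01

n = 6, Σx = 176.7, Σy = 78, Σxy = 2340.5, Σx² = 5268.07
Sxx = Σx² − (Σx)²/n = 5268.07 − 5203.815 = 64.255
Sxy = Σxy − (Σx)(Σy)/n = 2340.5 − 2297.1 = 43.4
b = Sxy/Sxx = 43.4/64.255 = 0.675434
a = ȳ − b·x̄ = 13 − 0.675434·29.45 = -6.891526
ŷ(32.4) = -6.891526 + 0.675434·32.4 = 14.992530
residual = y − ŷ = 17 − 14.992530 = 2.007470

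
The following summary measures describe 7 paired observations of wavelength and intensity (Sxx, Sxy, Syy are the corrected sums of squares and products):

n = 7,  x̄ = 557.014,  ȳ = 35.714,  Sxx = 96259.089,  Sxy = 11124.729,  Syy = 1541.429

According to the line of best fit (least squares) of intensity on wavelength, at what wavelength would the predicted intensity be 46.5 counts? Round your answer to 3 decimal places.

650.342

b = Sxy/Sxx = 11124.729/96259.089 = 0.115571
a = ȳ − b·x̄ = 35.714 − 0.115571·557.014 = -28.660490
Set a + b·x = 46.5: x = (46.5 − (-28.660490)) / 0.115571 = 650.342164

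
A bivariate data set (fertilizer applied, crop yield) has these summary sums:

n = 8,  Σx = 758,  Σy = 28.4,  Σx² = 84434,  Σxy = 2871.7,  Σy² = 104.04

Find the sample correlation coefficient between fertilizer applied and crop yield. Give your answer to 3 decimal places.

Sxx = Σx² − (Σx)²/n = 84434 − 71820.5 = 12613.5
Sxy = Σxy − (Σx)(Σy)/n = 2871.7 − 2690.9 = 180.8
Syy = Σy² − (Σy)²/n = 104.04 − 100.82 = 3.22
r = Sxy/√(Sxx·Syy) = 180.8/√(40615.47) = 180.8/201.532801 = 0.897124

0.897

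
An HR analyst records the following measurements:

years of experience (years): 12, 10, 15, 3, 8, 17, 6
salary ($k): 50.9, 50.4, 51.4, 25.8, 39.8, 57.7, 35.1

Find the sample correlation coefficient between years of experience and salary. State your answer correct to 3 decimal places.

0.952

n = 7, Σx = 71, Σy = 311.1, Σxy = 3473.1, Σx² = 867, Σy² = 14583.91
Sxx = Σx² − (Σx)²/n = 867 − 720.142857 = 146.857143
Sxy = Σxy − (Σx)(Σy)/n = 3473.1 − 3155.442857 = 317.657143
Syy = Σy² − (Σy)²/n = 14583.91 − 13826.172857 = 757.737143
r = Sxy/√(Sxx·Syy) = 317.657143/√(111279.111837) = 317.657143/333.585239 = 0.952252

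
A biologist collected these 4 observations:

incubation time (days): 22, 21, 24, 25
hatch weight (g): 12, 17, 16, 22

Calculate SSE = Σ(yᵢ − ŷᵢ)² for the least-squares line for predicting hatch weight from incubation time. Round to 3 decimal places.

31.150

n = 4, Σx = 92, Σy = 67, Σxy = 1555, Σx² = 2126, Σy² = 1173
Sxx = Σx² − (Σx)²/n = 2126 − 2116 = 10
Sxy = Σxy − (Σx)(Σy)/n = 1555 − 1541 = 14
Syy = Σy² − (Σy)²/n = 1173 − 1122.25 = 50.75
b = Sxy/Sxx = 14/10 = 1.4
SSE = Syy − b·Sxy = 50.75 − 1.4·14 = 31.15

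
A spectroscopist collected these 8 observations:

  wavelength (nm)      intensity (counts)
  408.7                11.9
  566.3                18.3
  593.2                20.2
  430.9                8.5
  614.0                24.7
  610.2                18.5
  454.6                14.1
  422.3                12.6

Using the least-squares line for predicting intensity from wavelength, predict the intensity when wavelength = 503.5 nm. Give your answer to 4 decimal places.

15.6277

n = 8, Σx = 4100.2, Σy = 128.8, Σxy = 69057.45, Σx² = 2159630.92
Sxx = Σx² − (Σx)²/n = 2159630.92 − 2101455.005 = 58175.915
Sxy = Σxy − (Σx)(Σy)/n = 69057.45 − 66013.22 = 3044.23
b = Sxy/Sxx = 3044.23/58175.915 = 0.052328
a = ȳ − b·x̄ = 16.1 − 0.052328·512.525 = -10.719415
ŷ(503.5) = a + b·503.5 = -10.719415 + 0.052328·503.5 = 15.627740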